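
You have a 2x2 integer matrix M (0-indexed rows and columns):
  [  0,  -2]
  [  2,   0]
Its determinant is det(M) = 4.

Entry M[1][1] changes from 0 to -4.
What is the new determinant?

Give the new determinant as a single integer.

det is linear in row 1: changing M[1][1] by delta changes det by delta * cofactor(1,1).
Cofactor C_11 = (-1)^(1+1) * minor(1,1) = 0
Entry delta = -4 - 0 = -4
Det delta = -4 * 0 = 0
New det = 4 + 0 = 4

Answer: 4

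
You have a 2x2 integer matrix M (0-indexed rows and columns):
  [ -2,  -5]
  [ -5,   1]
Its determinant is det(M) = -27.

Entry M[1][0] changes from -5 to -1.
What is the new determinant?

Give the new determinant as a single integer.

Answer: -7

Derivation:
det is linear in row 1: changing M[1][0] by delta changes det by delta * cofactor(1,0).
Cofactor C_10 = (-1)^(1+0) * minor(1,0) = 5
Entry delta = -1 - -5 = 4
Det delta = 4 * 5 = 20
New det = -27 + 20 = -7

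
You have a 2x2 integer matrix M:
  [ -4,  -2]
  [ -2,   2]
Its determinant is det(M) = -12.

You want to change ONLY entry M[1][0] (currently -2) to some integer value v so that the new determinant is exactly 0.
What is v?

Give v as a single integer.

Answer: 4

Derivation:
det is linear in entry M[1][0]: det = old_det + (v - -2) * C_10
Cofactor C_10 = 2
Want det = 0: -12 + (v - -2) * 2 = 0
  (v - -2) = 12 / 2 = 6
  v = -2 + (6) = 4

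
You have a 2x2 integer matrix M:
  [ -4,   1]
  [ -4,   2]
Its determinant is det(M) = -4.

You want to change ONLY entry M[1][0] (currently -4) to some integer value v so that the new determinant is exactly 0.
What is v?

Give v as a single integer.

Answer: -8

Derivation:
det is linear in entry M[1][0]: det = old_det + (v - -4) * C_10
Cofactor C_10 = -1
Want det = 0: -4 + (v - -4) * -1 = 0
  (v - -4) = 4 / -1 = -4
  v = -4 + (-4) = -8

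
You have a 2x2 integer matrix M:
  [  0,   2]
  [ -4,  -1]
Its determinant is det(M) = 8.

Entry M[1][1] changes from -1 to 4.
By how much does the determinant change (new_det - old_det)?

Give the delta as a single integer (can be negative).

Cofactor C_11 = 0
Entry delta = 4 - -1 = 5
Det delta = entry_delta * cofactor = 5 * 0 = 0

Answer: 0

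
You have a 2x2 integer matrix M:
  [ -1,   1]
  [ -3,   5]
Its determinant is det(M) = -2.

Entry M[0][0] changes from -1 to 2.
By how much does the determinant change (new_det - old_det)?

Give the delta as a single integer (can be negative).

Answer: 15

Derivation:
Cofactor C_00 = 5
Entry delta = 2 - -1 = 3
Det delta = entry_delta * cofactor = 3 * 5 = 15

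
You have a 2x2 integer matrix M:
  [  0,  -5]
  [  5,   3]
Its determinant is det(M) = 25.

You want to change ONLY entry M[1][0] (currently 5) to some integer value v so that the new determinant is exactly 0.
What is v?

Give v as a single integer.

det is linear in entry M[1][0]: det = old_det + (v - 5) * C_10
Cofactor C_10 = 5
Want det = 0: 25 + (v - 5) * 5 = 0
  (v - 5) = -25 / 5 = -5
  v = 5 + (-5) = 0

Answer: 0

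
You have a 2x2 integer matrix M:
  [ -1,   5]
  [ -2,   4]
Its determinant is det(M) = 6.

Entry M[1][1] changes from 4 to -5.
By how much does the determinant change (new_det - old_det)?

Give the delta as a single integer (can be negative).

Answer: 9

Derivation:
Cofactor C_11 = -1
Entry delta = -5 - 4 = -9
Det delta = entry_delta * cofactor = -9 * -1 = 9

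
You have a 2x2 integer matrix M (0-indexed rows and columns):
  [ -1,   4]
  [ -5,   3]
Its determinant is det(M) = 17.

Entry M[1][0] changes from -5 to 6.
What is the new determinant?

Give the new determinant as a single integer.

Answer: -27

Derivation:
det is linear in row 1: changing M[1][0] by delta changes det by delta * cofactor(1,0).
Cofactor C_10 = (-1)^(1+0) * minor(1,0) = -4
Entry delta = 6 - -5 = 11
Det delta = 11 * -4 = -44
New det = 17 + -44 = -27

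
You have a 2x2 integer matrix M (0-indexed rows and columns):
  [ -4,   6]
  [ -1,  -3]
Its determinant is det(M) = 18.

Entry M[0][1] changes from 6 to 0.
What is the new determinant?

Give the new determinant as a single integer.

Answer: 12

Derivation:
det is linear in row 0: changing M[0][1] by delta changes det by delta * cofactor(0,1).
Cofactor C_01 = (-1)^(0+1) * minor(0,1) = 1
Entry delta = 0 - 6 = -6
Det delta = -6 * 1 = -6
New det = 18 + -6 = 12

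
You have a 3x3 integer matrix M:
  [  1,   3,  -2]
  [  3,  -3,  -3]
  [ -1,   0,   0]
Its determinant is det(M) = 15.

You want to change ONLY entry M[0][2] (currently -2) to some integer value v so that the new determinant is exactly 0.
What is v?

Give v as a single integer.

Answer: 3

Derivation:
det is linear in entry M[0][2]: det = old_det + (v - -2) * C_02
Cofactor C_02 = -3
Want det = 0: 15 + (v - -2) * -3 = 0
  (v - -2) = -15 / -3 = 5
  v = -2 + (5) = 3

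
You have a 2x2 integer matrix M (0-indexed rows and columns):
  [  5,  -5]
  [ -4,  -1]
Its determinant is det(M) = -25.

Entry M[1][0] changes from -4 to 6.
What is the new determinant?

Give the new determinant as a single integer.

Answer: 25

Derivation:
det is linear in row 1: changing M[1][0] by delta changes det by delta * cofactor(1,0).
Cofactor C_10 = (-1)^(1+0) * minor(1,0) = 5
Entry delta = 6 - -4 = 10
Det delta = 10 * 5 = 50
New det = -25 + 50 = 25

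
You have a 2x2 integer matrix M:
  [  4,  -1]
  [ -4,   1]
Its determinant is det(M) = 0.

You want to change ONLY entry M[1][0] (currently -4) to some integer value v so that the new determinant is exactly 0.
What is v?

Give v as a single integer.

Answer: -4

Derivation:
det is linear in entry M[1][0]: det = old_det + (v - -4) * C_10
Cofactor C_10 = 1
Want det = 0: 0 + (v - -4) * 1 = 0
  (v - -4) = 0 / 1 = 0
  v = -4 + (0) = -4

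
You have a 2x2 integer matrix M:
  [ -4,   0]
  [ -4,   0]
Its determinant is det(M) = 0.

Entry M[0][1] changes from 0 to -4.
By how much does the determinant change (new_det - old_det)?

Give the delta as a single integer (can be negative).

Answer: -16

Derivation:
Cofactor C_01 = 4
Entry delta = -4 - 0 = -4
Det delta = entry_delta * cofactor = -4 * 4 = -16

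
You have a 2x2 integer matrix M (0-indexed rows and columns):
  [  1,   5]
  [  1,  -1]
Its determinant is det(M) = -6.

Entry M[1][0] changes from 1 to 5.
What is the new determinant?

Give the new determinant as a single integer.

Answer: -26

Derivation:
det is linear in row 1: changing M[1][0] by delta changes det by delta * cofactor(1,0).
Cofactor C_10 = (-1)^(1+0) * minor(1,0) = -5
Entry delta = 5 - 1 = 4
Det delta = 4 * -5 = -20
New det = -6 + -20 = -26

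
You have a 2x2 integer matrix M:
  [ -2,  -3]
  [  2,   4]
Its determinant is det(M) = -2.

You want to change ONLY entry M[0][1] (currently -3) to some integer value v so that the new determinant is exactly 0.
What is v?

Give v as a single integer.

Answer: -4

Derivation:
det is linear in entry M[0][1]: det = old_det + (v - -3) * C_01
Cofactor C_01 = -2
Want det = 0: -2 + (v - -3) * -2 = 0
  (v - -3) = 2 / -2 = -1
  v = -3 + (-1) = -4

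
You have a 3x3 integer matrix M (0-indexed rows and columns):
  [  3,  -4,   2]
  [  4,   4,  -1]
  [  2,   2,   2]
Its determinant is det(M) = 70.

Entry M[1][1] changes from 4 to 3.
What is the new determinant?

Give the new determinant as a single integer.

Answer: 68

Derivation:
det is linear in row 1: changing M[1][1] by delta changes det by delta * cofactor(1,1).
Cofactor C_11 = (-1)^(1+1) * minor(1,1) = 2
Entry delta = 3 - 4 = -1
Det delta = -1 * 2 = -2
New det = 70 + -2 = 68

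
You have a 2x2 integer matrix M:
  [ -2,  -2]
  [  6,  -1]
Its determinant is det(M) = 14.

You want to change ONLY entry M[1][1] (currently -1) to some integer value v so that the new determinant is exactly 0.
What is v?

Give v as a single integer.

Answer: 6

Derivation:
det is linear in entry M[1][1]: det = old_det + (v - -1) * C_11
Cofactor C_11 = -2
Want det = 0: 14 + (v - -1) * -2 = 0
  (v - -1) = -14 / -2 = 7
  v = -1 + (7) = 6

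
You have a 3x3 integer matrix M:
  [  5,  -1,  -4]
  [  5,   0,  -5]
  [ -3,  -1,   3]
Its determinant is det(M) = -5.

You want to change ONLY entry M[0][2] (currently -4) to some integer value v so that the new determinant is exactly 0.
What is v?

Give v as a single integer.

Answer: -5

Derivation:
det is linear in entry M[0][2]: det = old_det + (v - -4) * C_02
Cofactor C_02 = -5
Want det = 0: -5 + (v - -4) * -5 = 0
  (v - -4) = 5 / -5 = -1
  v = -4 + (-1) = -5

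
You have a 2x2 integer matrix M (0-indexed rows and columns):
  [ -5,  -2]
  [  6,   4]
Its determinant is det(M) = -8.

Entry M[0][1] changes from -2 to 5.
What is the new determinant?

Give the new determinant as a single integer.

det is linear in row 0: changing M[0][1] by delta changes det by delta * cofactor(0,1).
Cofactor C_01 = (-1)^(0+1) * minor(0,1) = -6
Entry delta = 5 - -2 = 7
Det delta = 7 * -6 = -42
New det = -8 + -42 = -50

Answer: -50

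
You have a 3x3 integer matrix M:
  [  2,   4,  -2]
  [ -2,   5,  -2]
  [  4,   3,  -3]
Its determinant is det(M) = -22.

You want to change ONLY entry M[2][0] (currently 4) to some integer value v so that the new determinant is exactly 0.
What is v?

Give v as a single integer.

det is linear in entry M[2][0]: det = old_det + (v - 4) * C_20
Cofactor C_20 = 2
Want det = 0: -22 + (v - 4) * 2 = 0
  (v - 4) = 22 / 2 = 11
  v = 4 + (11) = 15

Answer: 15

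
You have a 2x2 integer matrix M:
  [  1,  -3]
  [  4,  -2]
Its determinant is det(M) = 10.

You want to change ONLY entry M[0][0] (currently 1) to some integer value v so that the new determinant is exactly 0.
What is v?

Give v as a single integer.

det is linear in entry M[0][0]: det = old_det + (v - 1) * C_00
Cofactor C_00 = -2
Want det = 0: 10 + (v - 1) * -2 = 0
  (v - 1) = -10 / -2 = 5
  v = 1 + (5) = 6

Answer: 6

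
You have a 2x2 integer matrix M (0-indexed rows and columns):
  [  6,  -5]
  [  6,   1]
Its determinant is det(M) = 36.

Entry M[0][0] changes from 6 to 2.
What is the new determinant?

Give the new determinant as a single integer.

Answer: 32

Derivation:
det is linear in row 0: changing M[0][0] by delta changes det by delta * cofactor(0,0).
Cofactor C_00 = (-1)^(0+0) * minor(0,0) = 1
Entry delta = 2 - 6 = -4
Det delta = -4 * 1 = -4
New det = 36 + -4 = 32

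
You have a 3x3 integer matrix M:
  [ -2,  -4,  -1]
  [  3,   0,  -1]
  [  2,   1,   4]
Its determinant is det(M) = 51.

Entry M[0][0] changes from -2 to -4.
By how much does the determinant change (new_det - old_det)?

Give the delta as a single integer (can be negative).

Answer: -2

Derivation:
Cofactor C_00 = 1
Entry delta = -4 - -2 = -2
Det delta = entry_delta * cofactor = -2 * 1 = -2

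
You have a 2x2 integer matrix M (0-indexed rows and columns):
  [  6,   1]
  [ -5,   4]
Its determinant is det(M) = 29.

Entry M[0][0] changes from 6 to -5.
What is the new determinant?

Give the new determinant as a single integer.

Answer: -15

Derivation:
det is linear in row 0: changing M[0][0] by delta changes det by delta * cofactor(0,0).
Cofactor C_00 = (-1)^(0+0) * minor(0,0) = 4
Entry delta = -5 - 6 = -11
Det delta = -11 * 4 = -44
New det = 29 + -44 = -15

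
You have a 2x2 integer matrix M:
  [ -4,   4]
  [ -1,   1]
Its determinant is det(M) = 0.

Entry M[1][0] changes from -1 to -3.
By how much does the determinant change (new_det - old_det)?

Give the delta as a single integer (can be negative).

Answer: 8

Derivation:
Cofactor C_10 = -4
Entry delta = -3 - -1 = -2
Det delta = entry_delta * cofactor = -2 * -4 = 8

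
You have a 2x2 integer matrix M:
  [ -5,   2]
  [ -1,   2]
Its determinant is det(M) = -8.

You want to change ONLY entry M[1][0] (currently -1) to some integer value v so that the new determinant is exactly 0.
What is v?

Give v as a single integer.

Answer: -5

Derivation:
det is linear in entry M[1][0]: det = old_det + (v - -1) * C_10
Cofactor C_10 = -2
Want det = 0: -8 + (v - -1) * -2 = 0
  (v - -1) = 8 / -2 = -4
  v = -1 + (-4) = -5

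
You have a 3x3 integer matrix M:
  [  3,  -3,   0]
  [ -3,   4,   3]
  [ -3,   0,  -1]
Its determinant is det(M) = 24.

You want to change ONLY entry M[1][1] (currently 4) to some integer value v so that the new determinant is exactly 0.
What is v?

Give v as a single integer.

Answer: 12

Derivation:
det is linear in entry M[1][1]: det = old_det + (v - 4) * C_11
Cofactor C_11 = -3
Want det = 0: 24 + (v - 4) * -3 = 0
  (v - 4) = -24 / -3 = 8
  v = 4 + (8) = 12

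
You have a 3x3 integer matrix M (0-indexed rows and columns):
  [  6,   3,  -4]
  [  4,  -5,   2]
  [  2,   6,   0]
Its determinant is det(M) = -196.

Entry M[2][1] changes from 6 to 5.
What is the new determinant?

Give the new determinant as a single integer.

det is linear in row 2: changing M[2][1] by delta changes det by delta * cofactor(2,1).
Cofactor C_21 = (-1)^(2+1) * minor(2,1) = -28
Entry delta = 5 - 6 = -1
Det delta = -1 * -28 = 28
New det = -196 + 28 = -168

Answer: -168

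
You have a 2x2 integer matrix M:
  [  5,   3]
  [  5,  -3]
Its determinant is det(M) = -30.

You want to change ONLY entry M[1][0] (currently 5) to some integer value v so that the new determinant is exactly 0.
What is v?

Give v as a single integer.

Answer: -5

Derivation:
det is linear in entry M[1][0]: det = old_det + (v - 5) * C_10
Cofactor C_10 = -3
Want det = 0: -30 + (v - 5) * -3 = 0
  (v - 5) = 30 / -3 = -10
  v = 5 + (-10) = -5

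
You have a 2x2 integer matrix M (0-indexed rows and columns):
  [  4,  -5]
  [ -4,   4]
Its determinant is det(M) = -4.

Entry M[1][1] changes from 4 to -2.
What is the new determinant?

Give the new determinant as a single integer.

Answer: -28

Derivation:
det is linear in row 1: changing M[1][1] by delta changes det by delta * cofactor(1,1).
Cofactor C_11 = (-1)^(1+1) * minor(1,1) = 4
Entry delta = -2 - 4 = -6
Det delta = -6 * 4 = -24
New det = -4 + -24 = -28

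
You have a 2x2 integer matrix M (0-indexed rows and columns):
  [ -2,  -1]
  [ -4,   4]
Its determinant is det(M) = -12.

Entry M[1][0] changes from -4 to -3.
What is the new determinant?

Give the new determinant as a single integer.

det is linear in row 1: changing M[1][0] by delta changes det by delta * cofactor(1,0).
Cofactor C_10 = (-1)^(1+0) * minor(1,0) = 1
Entry delta = -3 - -4 = 1
Det delta = 1 * 1 = 1
New det = -12 + 1 = -11

Answer: -11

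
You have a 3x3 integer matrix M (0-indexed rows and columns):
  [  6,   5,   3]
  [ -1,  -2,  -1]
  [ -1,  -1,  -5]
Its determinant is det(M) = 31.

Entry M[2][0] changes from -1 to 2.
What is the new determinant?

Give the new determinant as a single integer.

Answer: 34

Derivation:
det is linear in row 2: changing M[2][0] by delta changes det by delta * cofactor(2,0).
Cofactor C_20 = (-1)^(2+0) * minor(2,0) = 1
Entry delta = 2 - -1 = 3
Det delta = 3 * 1 = 3
New det = 31 + 3 = 34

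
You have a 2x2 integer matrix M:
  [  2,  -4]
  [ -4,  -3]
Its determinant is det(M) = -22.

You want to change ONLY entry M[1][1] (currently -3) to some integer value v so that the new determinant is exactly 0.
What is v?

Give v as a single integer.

Answer: 8

Derivation:
det is linear in entry M[1][1]: det = old_det + (v - -3) * C_11
Cofactor C_11 = 2
Want det = 0: -22 + (v - -3) * 2 = 0
  (v - -3) = 22 / 2 = 11
  v = -3 + (11) = 8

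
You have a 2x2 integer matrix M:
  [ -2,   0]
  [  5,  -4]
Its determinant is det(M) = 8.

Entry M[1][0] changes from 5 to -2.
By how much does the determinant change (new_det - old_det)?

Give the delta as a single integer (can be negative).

Cofactor C_10 = 0
Entry delta = -2 - 5 = -7
Det delta = entry_delta * cofactor = -7 * 0 = 0

Answer: 0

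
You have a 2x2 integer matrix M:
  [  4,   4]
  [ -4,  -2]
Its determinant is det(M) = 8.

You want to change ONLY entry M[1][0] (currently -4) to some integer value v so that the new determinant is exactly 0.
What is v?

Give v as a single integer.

Answer: -2

Derivation:
det is linear in entry M[1][0]: det = old_det + (v - -4) * C_10
Cofactor C_10 = -4
Want det = 0: 8 + (v - -4) * -4 = 0
  (v - -4) = -8 / -4 = 2
  v = -4 + (2) = -2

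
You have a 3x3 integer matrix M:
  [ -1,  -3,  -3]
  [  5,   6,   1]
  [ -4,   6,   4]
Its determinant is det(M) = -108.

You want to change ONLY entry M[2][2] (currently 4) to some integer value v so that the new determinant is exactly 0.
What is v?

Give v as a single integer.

Answer: 16

Derivation:
det is linear in entry M[2][2]: det = old_det + (v - 4) * C_22
Cofactor C_22 = 9
Want det = 0: -108 + (v - 4) * 9 = 0
  (v - 4) = 108 / 9 = 12
  v = 4 + (12) = 16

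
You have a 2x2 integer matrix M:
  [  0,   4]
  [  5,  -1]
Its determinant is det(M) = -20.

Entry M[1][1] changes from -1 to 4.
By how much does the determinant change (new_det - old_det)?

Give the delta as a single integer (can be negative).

Cofactor C_11 = 0
Entry delta = 4 - -1 = 5
Det delta = entry_delta * cofactor = 5 * 0 = 0

Answer: 0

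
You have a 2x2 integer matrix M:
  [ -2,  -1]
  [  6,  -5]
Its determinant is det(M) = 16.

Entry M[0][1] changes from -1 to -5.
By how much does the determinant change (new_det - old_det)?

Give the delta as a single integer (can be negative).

Answer: 24

Derivation:
Cofactor C_01 = -6
Entry delta = -5 - -1 = -4
Det delta = entry_delta * cofactor = -4 * -6 = 24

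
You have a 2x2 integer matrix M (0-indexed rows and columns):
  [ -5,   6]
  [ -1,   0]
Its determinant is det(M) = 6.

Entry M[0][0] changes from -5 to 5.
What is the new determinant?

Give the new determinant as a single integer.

det is linear in row 0: changing M[0][0] by delta changes det by delta * cofactor(0,0).
Cofactor C_00 = (-1)^(0+0) * minor(0,0) = 0
Entry delta = 5 - -5 = 10
Det delta = 10 * 0 = 0
New det = 6 + 0 = 6

Answer: 6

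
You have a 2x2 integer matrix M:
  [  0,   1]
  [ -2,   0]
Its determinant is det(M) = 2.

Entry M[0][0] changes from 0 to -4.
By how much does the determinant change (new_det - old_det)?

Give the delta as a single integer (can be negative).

Answer: 0

Derivation:
Cofactor C_00 = 0
Entry delta = -4 - 0 = -4
Det delta = entry_delta * cofactor = -4 * 0 = 0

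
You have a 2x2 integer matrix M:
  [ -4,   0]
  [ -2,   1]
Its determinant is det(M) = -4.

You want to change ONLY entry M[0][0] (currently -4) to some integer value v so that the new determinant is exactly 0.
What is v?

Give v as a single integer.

Answer: 0

Derivation:
det is linear in entry M[0][0]: det = old_det + (v - -4) * C_00
Cofactor C_00 = 1
Want det = 0: -4 + (v - -4) * 1 = 0
  (v - -4) = 4 / 1 = 4
  v = -4 + (4) = 0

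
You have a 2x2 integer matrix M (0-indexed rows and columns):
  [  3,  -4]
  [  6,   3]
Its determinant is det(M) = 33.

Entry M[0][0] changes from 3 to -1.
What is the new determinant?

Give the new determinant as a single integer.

Answer: 21

Derivation:
det is linear in row 0: changing M[0][0] by delta changes det by delta * cofactor(0,0).
Cofactor C_00 = (-1)^(0+0) * minor(0,0) = 3
Entry delta = -1 - 3 = -4
Det delta = -4 * 3 = -12
New det = 33 + -12 = 21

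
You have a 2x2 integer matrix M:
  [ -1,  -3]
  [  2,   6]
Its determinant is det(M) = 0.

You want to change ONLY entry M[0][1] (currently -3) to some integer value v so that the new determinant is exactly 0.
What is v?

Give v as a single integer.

det is linear in entry M[0][1]: det = old_det + (v - -3) * C_01
Cofactor C_01 = -2
Want det = 0: 0 + (v - -3) * -2 = 0
  (v - -3) = 0 / -2 = 0
  v = -3 + (0) = -3

Answer: -3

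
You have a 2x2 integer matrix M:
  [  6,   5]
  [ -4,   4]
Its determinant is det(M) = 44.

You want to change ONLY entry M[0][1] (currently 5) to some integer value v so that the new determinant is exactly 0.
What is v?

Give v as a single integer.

Answer: -6

Derivation:
det is linear in entry M[0][1]: det = old_det + (v - 5) * C_01
Cofactor C_01 = 4
Want det = 0: 44 + (v - 5) * 4 = 0
  (v - 5) = -44 / 4 = -11
  v = 5 + (-11) = -6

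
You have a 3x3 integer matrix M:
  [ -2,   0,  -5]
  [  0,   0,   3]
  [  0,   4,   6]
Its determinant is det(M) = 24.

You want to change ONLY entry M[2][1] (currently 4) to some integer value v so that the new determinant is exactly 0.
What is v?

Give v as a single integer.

det is linear in entry M[2][1]: det = old_det + (v - 4) * C_21
Cofactor C_21 = 6
Want det = 0: 24 + (v - 4) * 6 = 0
  (v - 4) = -24 / 6 = -4
  v = 4 + (-4) = 0

Answer: 0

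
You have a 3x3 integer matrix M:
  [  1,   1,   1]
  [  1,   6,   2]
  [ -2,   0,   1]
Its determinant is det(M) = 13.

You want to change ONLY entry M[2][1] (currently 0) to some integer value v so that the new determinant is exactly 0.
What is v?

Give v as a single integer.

det is linear in entry M[2][1]: det = old_det + (v - 0) * C_21
Cofactor C_21 = -1
Want det = 0: 13 + (v - 0) * -1 = 0
  (v - 0) = -13 / -1 = 13
  v = 0 + (13) = 13

Answer: 13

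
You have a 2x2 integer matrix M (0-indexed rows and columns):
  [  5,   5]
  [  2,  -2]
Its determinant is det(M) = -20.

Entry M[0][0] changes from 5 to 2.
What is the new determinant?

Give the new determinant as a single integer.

det is linear in row 0: changing M[0][0] by delta changes det by delta * cofactor(0,0).
Cofactor C_00 = (-1)^(0+0) * minor(0,0) = -2
Entry delta = 2 - 5 = -3
Det delta = -3 * -2 = 6
New det = -20 + 6 = -14

Answer: -14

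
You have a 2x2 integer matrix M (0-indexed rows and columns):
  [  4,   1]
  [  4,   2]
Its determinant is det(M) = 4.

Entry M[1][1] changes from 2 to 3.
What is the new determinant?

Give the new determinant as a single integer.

det is linear in row 1: changing M[1][1] by delta changes det by delta * cofactor(1,1).
Cofactor C_11 = (-1)^(1+1) * minor(1,1) = 4
Entry delta = 3 - 2 = 1
Det delta = 1 * 4 = 4
New det = 4 + 4 = 8

Answer: 8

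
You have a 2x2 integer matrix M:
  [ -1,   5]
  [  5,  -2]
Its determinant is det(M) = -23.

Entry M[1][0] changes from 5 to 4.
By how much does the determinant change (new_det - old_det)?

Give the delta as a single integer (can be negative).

Cofactor C_10 = -5
Entry delta = 4 - 5 = -1
Det delta = entry_delta * cofactor = -1 * -5 = 5

Answer: 5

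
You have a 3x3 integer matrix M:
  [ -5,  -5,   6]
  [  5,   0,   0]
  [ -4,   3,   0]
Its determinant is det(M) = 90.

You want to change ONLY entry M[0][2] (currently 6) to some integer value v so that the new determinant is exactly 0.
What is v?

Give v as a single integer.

det is linear in entry M[0][2]: det = old_det + (v - 6) * C_02
Cofactor C_02 = 15
Want det = 0: 90 + (v - 6) * 15 = 0
  (v - 6) = -90 / 15 = -6
  v = 6 + (-6) = 0

Answer: 0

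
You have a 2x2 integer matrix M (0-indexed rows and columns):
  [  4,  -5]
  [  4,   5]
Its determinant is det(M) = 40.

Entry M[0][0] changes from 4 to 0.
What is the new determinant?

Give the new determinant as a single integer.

det is linear in row 0: changing M[0][0] by delta changes det by delta * cofactor(0,0).
Cofactor C_00 = (-1)^(0+0) * minor(0,0) = 5
Entry delta = 0 - 4 = -4
Det delta = -4 * 5 = -20
New det = 40 + -20 = 20

Answer: 20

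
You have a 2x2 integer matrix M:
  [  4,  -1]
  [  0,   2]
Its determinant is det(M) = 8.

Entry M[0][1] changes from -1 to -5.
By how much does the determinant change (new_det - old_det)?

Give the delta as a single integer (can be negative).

Cofactor C_01 = 0
Entry delta = -5 - -1 = -4
Det delta = entry_delta * cofactor = -4 * 0 = 0

Answer: 0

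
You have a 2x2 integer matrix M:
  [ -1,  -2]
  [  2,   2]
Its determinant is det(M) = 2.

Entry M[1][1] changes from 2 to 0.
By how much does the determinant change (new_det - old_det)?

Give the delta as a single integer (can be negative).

Answer: 2

Derivation:
Cofactor C_11 = -1
Entry delta = 0 - 2 = -2
Det delta = entry_delta * cofactor = -2 * -1 = 2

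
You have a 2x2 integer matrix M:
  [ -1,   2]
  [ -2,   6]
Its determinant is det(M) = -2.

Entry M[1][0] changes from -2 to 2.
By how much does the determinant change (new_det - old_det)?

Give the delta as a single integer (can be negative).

Answer: -8

Derivation:
Cofactor C_10 = -2
Entry delta = 2 - -2 = 4
Det delta = entry_delta * cofactor = 4 * -2 = -8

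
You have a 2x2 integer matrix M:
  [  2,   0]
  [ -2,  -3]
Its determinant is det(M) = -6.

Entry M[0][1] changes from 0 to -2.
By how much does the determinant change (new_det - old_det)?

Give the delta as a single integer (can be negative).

Cofactor C_01 = 2
Entry delta = -2 - 0 = -2
Det delta = entry_delta * cofactor = -2 * 2 = -4

Answer: -4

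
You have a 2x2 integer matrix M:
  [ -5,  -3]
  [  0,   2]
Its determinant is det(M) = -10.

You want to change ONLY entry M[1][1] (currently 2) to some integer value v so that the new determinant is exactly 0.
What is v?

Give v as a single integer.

Answer: 0

Derivation:
det is linear in entry M[1][1]: det = old_det + (v - 2) * C_11
Cofactor C_11 = -5
Want det = 0: -10 + (v - 2) * -5 = 0
  (v - 2) = 10 / -5 = -2
  v = 2 + (-2) = 0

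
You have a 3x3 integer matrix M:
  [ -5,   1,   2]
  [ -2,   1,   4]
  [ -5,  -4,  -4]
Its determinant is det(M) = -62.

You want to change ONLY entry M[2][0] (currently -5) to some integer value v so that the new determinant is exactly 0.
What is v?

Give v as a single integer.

Answer: 26

Derivation:
det is linear in entry M[2][0]: det = old_det + (v - -5) * C_20
Cofactor C_20 = 2
Want det = 0: -62 + (v - -5) * 2 = 0
  (v - -5) = 62 / 2 = 31
  v = -5 + (31) = 26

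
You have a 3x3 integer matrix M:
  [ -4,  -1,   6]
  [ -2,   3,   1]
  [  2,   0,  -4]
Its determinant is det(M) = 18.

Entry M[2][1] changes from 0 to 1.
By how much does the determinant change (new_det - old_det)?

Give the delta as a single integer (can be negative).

Cofactor C_21 = -8
Entry delta = 1 - 0 = 1
Det delta = entry_delta * cofactor = 1 * -8 = -8

Answer: -8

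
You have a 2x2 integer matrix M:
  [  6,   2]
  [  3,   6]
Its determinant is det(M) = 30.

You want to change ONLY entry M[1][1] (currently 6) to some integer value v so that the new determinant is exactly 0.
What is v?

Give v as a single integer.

det is linear in entry M[1][1]: det = old_det + (v - 6) * C_11
Cofactor C_11 = 6
Want det = 0: 30 + (v - 6) * 6 = 0
  (v - 6) = -30 / 6 = -5
  v = 6 + (-5) = 1

Answer: 1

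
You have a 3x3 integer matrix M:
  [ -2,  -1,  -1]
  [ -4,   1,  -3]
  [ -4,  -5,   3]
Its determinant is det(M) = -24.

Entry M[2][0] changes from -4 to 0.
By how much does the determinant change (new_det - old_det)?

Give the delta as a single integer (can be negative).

Answer: 16

Derivation:
Cofactor C_20 = 4
Entry delta = 0 - -4 = 4
Det delta = entry_delta * cofactor = 4 * 4 = 16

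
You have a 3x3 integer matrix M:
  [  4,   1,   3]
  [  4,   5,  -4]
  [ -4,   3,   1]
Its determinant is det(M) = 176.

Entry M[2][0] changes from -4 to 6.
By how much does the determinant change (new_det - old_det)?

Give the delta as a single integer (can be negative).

Cofactor C_20 = -19
Entry delta = 6 - -4 = 10
Det delta = entry_delta * cofactor = 10 * -19 = -190

Answer: -190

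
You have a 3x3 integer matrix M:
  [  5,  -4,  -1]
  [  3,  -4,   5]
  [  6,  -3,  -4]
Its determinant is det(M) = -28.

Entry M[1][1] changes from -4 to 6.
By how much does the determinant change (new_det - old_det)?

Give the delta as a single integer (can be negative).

Answer: -140

Derivation:
Cofactor C_11 = -14
Entry delta = 6 - -4 = 10
Det delta = entry_delta * cofactor = 10 * -14 = -140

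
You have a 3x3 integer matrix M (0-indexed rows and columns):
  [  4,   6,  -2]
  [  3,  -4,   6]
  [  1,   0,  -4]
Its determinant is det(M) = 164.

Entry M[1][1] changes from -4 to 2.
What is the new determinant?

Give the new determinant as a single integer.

Answer: 80

Derivation:
det is linear in row 1: changing M[1][1] by delta changes det by delta * cofactor(1,1).
Cofactor C_11 = (-1)^(1+1) * minor(1,1) = -14
Entry delta = 2 - -4 = 6
Det delta = 6 * -14 = -84
New det = 164 + -84 = 80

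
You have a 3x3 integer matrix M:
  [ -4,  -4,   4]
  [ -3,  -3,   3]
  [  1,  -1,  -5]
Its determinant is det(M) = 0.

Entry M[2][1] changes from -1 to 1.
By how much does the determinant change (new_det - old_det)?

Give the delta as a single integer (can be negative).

Cofactor C_21 = 0
Entry delta = 1 - -1 = 2
Det delta = entry_delta * cofactor = 2 * 0 = 0

Answer: 0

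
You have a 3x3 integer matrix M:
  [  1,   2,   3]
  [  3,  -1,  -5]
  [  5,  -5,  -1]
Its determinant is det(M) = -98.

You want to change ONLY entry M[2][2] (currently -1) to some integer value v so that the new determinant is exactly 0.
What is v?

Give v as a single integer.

Answer: -15

Derivation:
det is linear in entry M[2][2]: det = old_det + (v - -1) * C_22
Cofactor C_22 = -7
Want det = 0: -98 + (v - -1) * -7 = 0
  (v - -1) = 98 / -7 = -14
  v = -1 + (-14) = -15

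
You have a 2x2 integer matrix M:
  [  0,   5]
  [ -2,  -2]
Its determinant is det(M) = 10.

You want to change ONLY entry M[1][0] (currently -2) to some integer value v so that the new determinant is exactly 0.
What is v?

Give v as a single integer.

Answer: 0

Derivation:
det is linear in entry M[1][0]: det = old_det + (v - -2) * C_10
Cofactor C_10 = -5
Want det = 0: 10 + (v - -2) * -5 = 0
  (v - -2) = -10 / -5 = 2
  v = -2 + (2) = 0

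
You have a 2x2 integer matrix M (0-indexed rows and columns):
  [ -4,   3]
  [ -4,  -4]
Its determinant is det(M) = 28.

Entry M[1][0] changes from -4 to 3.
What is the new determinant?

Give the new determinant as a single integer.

det is linear in row 1: changing M[1][0] by delta changes det by delta * cofactor(1,0).
Cofactor C_10 = (-1)^(1+0) * minor(1,0) = -3
Entry delta = 3 - -4 = 7
Det delta = 7 * -3 = -21
New det = 28 + -21 = 7

Answer: 7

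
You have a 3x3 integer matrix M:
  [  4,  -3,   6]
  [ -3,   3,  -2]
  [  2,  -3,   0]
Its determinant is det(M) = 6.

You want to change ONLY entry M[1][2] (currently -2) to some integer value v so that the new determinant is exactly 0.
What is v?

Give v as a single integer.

Answer: -3

Derivation:
det is linear in entry M[1][2]: det = old_det + (v - -2) * C_12
Cofactor C_12 = 6
Want det = 0: 6 + (v - -2) * 6 = 0
  (v - -2) = -6 / 6 = -1
  v = -2 + (-1) = -3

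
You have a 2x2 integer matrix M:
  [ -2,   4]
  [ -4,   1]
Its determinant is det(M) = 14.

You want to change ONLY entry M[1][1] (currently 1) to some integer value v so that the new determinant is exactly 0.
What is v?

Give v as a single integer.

Answer: 8

Derivation:
det is linear in entry M[1][1]: det = old_det + (v - 1) * C_11
Cofactor C_11 = -2
Want det = 0: 14 + (v - 1) * -2 = 0
  (v - 1) = -14 / -2 = 7
  v = 1 + (7) = 8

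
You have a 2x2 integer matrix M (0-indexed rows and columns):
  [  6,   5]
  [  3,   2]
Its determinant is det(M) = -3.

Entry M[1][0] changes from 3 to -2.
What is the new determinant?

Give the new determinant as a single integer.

det is linear in row 1: changing M[1][0] by delta changes det by delta * cofactor(1,0).
Cofactor C_10 = (-1)^(1+0) * minor(1,0) = -5
Entry delta = -2 - 3 = -5
Det delta = -5 * -5 = 25
New det = -3 + 25 = 22

Answer: 22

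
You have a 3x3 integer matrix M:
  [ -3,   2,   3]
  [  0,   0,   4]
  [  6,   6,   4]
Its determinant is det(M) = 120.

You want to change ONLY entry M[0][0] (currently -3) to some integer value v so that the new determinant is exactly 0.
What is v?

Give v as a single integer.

det is linear in entry M[0][0]: det = old_det + (v - -3) * C_00
Cofactor C_00 = -24
Want det = 0: 120 + (v - -3) * -24 = 0
  (v - -3) = -120 / -24 = 5
  v = -3 + (5) = 2

Answer: 2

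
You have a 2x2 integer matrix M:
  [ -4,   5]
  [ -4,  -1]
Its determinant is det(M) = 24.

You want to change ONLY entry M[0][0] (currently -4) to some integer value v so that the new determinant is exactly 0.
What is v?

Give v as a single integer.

Answer: 20

Derivation:
det is linear in entry M[0][0]: det = old_det + (v - -4) * C_00
Cofactor C_00 = -1
Want det = 0: 24 + (v - -4) * -1 = 0
  (v - -4) = -24 / -1 = 24
  v = -4 + (24) = 20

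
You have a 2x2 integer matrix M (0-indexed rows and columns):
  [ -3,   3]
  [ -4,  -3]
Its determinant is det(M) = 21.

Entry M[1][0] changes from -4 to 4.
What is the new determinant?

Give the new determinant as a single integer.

Answer: -3

Derivation:
det is linear in row 1: changing M[1][0] by delta changes det by delta * cofactor(1,0).
Cofactor C_10 = (-1)^(1+0) * minor(1,0) = -3
Entry delta = 4 - -4 = 8
Det delta = 8 * -3 = -24
New det = 21 + -24 = -3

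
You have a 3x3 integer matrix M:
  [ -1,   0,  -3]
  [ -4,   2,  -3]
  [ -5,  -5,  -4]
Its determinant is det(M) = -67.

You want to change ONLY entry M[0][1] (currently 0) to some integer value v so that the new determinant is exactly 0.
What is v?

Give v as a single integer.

det is linear in entry M[0][1]: det = old_det + (v - 0) * C_01
Cofactor C_01 = -1
Want det = 0: -67 + (v - 0) * -1 = 0
  (v - 0) = 67 / -1 = -67
  v = 0 + (-67) = -67

Answer: -67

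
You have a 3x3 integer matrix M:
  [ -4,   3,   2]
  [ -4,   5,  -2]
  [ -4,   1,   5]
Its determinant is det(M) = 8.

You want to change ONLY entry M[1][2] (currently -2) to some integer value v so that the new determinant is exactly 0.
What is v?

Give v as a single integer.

Answer: -1

Derivation:
det is linear in entry M[1][2]: det = old_det + (v - -2) * C_12
Cofactor C_12 = -8
Want det = 0: 8 + (v - -2) * -8 = 0
  (v - -2) = -8 / -8 = 1
  v = -2 + (1) = -1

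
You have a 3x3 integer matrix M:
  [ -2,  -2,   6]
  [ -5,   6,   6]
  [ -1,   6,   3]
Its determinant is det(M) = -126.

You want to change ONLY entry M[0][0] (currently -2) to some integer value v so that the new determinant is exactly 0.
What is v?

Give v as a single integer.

det is linear in entry M[0][0]: det = old_det + (v - -2) * C_00
Cofactor C_00 = -18
Want det = 0: -126 + (v - -2) * -18 = 0
  (v - -2) = 126 / -18 = -7
  v = -2 + (-7) = -9

Answer: -9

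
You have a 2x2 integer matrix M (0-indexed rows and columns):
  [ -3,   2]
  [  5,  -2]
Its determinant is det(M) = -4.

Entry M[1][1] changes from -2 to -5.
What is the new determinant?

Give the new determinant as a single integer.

det is linear in row 1: changing M[1][1] by delta changes det by delta * cofactor(1,1).
Cofactor C_11 = (-1)^(1+1) * minor(1,1) = -3
Entry delta = -5 - -2 = -3
Det delta = -3 * -3 = 9
New det = -4 + 9 = 5

Answer: 5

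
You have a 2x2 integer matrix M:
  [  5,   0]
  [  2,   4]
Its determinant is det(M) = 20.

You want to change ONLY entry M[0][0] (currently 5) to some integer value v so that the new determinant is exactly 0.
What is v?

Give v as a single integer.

det is linear in entry M[0][0]: det = old_det + (v - 5) * C_00
Cofactor C_00 = 4
Want det = 0: 20 + (v - 5) * 4 = 0
  (v - 5) = -20 / 4 = -5
  v = 5 + (-5) = 0

Answer: 0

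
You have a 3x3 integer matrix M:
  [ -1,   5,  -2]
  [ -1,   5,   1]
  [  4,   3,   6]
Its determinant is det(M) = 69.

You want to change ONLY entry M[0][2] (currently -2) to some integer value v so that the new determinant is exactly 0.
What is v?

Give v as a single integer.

Answer: 1

Derivation:
det is linear in entry M[0][2]: det = old_det + (v - -2) * C_02
Cofactor C_02 = -23
Want det = 0: 69 + (v - -2) * -23 = 0
  (v - -2) = -69 / -23 = 3
  v = -2 + (3) = 1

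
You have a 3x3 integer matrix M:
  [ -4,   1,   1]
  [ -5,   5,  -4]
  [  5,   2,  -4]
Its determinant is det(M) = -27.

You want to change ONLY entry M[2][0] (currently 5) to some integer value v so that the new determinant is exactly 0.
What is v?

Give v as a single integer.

det is linear in entry M[2][0]: det = old_det + (v - 5) * C_20
Cofactor C_20 = -9
Want det = 0: -27 + (v - 5) * -9 = 0
  (v - 5) = 27 / -9 = -3
  v = 5 + (-3) = 2

Answer: 2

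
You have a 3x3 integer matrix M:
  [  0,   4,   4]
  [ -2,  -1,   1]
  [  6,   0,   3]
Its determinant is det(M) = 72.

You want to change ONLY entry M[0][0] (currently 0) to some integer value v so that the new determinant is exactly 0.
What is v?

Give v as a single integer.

det is linear in entry M[0][0]: det = old_det + (v - 0) * C_00
Cofactor C_00 = -3
Want det = 0: 72 + (v - 0) * -3 = 0
  (v - 0) = -72 / -3 = 24
  v = 0 + (24) = 24

Answer: 24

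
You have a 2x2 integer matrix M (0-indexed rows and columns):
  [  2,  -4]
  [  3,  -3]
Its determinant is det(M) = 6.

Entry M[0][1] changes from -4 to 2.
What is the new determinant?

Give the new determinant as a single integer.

det is linear in row 0: changing M[0][1] by delta changes det by delta * cofactor(0,1).
Cofactor C_01 = (-1)^(0+1) * minor(0,1) = -3
Entry delta = 2 - -4 = 6
Det delta = 6 * -3 = -18
New det = 6 + -18 = -12

Answer: -12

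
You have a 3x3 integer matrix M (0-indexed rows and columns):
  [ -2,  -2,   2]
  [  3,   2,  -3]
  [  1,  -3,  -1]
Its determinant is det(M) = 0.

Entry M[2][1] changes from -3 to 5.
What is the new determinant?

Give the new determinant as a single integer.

det is linear in row 2: changing M[2][1] by delta changes det by delta * cofactor(2,1).
Cofactor C_21 = (-1)^(2+1) * minor(2,1) = 0
Entry delta = 5 - -3 = 8
Det delta = 8 * 0 = 0
New det = 0 + 0 = 0

Answer: 0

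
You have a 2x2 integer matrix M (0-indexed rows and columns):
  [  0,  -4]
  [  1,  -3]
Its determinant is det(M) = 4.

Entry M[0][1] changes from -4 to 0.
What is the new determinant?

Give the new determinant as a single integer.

det is linear in row 0: changing M[0][1] by delta changes det by delta * cofactor(0,1).
Cofactor C_01 = (-1)^(0+1) * minor(0,1) = -1
Entry delta = 0 - -4 = 4
Det delta = 4 * -1 = -4
New det = 4 + -4 = 0

Answer: 0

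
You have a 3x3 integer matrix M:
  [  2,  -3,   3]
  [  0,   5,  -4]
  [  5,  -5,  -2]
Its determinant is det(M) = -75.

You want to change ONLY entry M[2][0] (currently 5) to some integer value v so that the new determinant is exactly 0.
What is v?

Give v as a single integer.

det is linear in entry M[2][0]: det = old_det + (v - 5) * C_20
Cofactor C_20 = -3
Want det = 0: -75 + (v - 5) * -3 = 0
  (v - 5) = 75 / -3 = -25
  v = 5 + (-25) = -20

Answer: -20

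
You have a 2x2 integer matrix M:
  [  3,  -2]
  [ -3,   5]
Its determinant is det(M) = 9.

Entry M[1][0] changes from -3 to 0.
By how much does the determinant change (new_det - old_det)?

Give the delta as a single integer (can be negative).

Answer: 6

Derivation:
Cofactor C_10 = 2
Entry delta = 0 - -3 = 3
Det delta = entry_delta * cofactor = 3 * 2 = 6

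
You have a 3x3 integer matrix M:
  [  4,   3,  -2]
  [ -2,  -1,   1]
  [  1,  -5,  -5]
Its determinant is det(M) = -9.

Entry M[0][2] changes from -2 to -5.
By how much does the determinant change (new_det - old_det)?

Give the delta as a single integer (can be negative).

Cofactor C_02 = 11
Entry delta = -5 - -2 = -3
Det delta = entry_delta * cofactor = -3 * 11 = -33

Answer: -33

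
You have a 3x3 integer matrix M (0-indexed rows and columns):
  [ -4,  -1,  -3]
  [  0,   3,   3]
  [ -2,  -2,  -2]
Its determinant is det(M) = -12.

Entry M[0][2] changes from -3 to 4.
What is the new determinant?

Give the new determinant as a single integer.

Answer: 30

Derivation:
det is linear in row 0: changing M[0][2] by delta changes det by delta * cofactor(0,2).
Cofactor C_02 = (-1)^(0+2) * minor(0,2) = 6
Entry delta = 4 - -3 = 7
Det delta = 7 * 6 = 42
New det = -12 + 42 = 30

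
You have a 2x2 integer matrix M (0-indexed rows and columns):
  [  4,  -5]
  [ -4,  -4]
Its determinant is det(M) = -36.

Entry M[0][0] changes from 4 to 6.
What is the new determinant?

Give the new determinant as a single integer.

det is linear in row 0: changing M[0][0] by delta changes det by delta * cofactor(0,0).
Cofactor C_00 = (-1)^(0+0) * minor(0,0) = -4
Entry delta = 6 - 4 = 2
Det delta = 2 * -4 = -8
New det = -36 + -8 = -44

Answer: -44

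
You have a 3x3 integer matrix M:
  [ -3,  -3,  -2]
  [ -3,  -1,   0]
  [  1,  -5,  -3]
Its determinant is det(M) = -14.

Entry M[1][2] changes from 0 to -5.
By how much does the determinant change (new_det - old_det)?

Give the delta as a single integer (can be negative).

Answer: 90

Derivation:
Cofactor C_12 = -18
Entry delta = -5 - 0 = -5
Det delta = entry_delta * cofactor = -5 * -18 = 90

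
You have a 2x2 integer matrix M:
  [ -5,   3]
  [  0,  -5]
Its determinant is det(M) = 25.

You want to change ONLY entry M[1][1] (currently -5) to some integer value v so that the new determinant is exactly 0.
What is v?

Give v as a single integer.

det is linear in entry M[1][1]: det = old_det + (v - -5) * C_11
Cofactor C_11 = -5
Want det = 0: 25 + (v - -5) * -5 = 0
  (v - -5) = -25 / -5 = 5
  v = -5 + (5) = 0

Answer: 0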